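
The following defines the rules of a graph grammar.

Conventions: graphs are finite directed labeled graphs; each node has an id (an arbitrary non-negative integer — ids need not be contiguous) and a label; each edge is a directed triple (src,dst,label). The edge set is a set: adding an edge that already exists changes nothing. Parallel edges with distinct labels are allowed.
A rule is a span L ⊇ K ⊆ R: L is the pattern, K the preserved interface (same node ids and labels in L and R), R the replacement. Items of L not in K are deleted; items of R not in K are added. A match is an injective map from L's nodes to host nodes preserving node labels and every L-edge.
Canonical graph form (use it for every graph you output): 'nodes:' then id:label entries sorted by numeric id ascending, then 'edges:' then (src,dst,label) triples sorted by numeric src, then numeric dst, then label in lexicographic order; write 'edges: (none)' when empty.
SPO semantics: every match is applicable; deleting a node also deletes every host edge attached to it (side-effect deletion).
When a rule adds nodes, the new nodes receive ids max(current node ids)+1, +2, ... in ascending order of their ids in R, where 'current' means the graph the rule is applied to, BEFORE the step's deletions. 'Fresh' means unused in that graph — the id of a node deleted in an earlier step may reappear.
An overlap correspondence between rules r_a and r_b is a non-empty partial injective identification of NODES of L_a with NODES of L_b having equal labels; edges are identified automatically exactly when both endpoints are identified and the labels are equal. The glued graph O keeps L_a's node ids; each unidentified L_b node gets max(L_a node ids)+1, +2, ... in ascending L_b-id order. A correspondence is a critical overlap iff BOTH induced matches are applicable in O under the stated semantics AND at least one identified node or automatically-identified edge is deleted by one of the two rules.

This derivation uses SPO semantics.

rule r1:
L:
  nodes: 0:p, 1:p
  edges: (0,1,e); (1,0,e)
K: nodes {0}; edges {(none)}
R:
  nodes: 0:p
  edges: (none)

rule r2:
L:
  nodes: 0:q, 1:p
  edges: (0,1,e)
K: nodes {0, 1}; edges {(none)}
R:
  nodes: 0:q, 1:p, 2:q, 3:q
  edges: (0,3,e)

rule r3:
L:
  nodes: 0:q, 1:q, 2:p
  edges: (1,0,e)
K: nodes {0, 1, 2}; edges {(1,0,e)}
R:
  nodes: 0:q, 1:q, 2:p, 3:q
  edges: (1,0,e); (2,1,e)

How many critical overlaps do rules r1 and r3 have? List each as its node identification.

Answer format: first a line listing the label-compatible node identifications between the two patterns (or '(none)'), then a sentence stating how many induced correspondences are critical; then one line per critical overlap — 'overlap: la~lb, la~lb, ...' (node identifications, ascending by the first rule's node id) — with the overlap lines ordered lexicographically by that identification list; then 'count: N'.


label-compatible node identifications between L(r1) and L(r3): 0~2, 1~2
1 of the induced correspondences is a critical overlap of r1 and r3.
overlap: 1~2
count: 1


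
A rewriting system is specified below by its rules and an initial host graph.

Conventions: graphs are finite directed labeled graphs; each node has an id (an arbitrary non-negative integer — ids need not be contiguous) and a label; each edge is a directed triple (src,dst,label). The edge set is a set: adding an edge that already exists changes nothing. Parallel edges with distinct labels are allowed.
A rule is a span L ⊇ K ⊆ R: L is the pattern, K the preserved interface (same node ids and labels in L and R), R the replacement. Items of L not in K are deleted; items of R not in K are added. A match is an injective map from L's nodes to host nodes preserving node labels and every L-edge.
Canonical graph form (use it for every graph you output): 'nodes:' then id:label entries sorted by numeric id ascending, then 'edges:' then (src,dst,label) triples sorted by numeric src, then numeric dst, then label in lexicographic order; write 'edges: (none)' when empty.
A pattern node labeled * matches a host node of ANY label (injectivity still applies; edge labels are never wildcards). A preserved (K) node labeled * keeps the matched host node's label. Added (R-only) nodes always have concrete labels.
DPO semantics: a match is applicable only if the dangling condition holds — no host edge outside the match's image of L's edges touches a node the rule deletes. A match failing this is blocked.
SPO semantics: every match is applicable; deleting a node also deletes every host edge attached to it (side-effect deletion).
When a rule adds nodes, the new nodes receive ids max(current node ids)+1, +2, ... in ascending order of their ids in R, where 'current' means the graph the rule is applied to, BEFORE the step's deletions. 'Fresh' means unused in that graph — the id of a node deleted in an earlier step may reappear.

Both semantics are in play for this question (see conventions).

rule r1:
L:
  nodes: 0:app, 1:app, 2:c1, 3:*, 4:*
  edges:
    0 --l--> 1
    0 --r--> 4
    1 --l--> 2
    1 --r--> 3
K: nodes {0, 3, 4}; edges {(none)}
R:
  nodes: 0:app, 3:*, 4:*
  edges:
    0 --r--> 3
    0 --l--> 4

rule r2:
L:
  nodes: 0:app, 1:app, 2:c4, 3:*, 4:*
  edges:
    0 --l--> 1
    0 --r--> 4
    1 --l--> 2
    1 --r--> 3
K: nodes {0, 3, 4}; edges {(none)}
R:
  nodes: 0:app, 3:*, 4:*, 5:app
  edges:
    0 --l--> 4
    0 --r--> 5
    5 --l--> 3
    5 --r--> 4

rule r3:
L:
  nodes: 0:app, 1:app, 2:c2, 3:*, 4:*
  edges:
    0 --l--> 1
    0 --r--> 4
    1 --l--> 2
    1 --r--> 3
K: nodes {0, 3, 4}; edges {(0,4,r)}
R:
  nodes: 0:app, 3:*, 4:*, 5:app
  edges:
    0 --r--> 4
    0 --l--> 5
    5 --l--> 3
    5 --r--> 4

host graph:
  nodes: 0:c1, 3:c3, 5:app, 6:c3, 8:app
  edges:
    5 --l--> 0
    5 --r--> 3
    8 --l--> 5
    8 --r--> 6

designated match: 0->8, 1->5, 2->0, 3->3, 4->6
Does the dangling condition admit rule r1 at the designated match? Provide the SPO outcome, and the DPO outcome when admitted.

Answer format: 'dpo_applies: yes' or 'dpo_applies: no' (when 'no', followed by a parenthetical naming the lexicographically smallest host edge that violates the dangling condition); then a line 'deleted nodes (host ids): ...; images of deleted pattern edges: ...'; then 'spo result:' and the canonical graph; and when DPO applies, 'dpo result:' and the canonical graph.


dpo_applies: yes
deleted nodes (host ids): 0, 5; images of deleted pattern edges: (5,0,l); (5,3,r); (8,5,l); (8,6,r)
spo result:
nodes: 3:c3, 6:c3, 8:app
edges: (8,3,r); (8,6,l)
dpo result:
nodes: 3:c3, 6:c3, 8:app
edges: (8,3,r); (8,6,l)


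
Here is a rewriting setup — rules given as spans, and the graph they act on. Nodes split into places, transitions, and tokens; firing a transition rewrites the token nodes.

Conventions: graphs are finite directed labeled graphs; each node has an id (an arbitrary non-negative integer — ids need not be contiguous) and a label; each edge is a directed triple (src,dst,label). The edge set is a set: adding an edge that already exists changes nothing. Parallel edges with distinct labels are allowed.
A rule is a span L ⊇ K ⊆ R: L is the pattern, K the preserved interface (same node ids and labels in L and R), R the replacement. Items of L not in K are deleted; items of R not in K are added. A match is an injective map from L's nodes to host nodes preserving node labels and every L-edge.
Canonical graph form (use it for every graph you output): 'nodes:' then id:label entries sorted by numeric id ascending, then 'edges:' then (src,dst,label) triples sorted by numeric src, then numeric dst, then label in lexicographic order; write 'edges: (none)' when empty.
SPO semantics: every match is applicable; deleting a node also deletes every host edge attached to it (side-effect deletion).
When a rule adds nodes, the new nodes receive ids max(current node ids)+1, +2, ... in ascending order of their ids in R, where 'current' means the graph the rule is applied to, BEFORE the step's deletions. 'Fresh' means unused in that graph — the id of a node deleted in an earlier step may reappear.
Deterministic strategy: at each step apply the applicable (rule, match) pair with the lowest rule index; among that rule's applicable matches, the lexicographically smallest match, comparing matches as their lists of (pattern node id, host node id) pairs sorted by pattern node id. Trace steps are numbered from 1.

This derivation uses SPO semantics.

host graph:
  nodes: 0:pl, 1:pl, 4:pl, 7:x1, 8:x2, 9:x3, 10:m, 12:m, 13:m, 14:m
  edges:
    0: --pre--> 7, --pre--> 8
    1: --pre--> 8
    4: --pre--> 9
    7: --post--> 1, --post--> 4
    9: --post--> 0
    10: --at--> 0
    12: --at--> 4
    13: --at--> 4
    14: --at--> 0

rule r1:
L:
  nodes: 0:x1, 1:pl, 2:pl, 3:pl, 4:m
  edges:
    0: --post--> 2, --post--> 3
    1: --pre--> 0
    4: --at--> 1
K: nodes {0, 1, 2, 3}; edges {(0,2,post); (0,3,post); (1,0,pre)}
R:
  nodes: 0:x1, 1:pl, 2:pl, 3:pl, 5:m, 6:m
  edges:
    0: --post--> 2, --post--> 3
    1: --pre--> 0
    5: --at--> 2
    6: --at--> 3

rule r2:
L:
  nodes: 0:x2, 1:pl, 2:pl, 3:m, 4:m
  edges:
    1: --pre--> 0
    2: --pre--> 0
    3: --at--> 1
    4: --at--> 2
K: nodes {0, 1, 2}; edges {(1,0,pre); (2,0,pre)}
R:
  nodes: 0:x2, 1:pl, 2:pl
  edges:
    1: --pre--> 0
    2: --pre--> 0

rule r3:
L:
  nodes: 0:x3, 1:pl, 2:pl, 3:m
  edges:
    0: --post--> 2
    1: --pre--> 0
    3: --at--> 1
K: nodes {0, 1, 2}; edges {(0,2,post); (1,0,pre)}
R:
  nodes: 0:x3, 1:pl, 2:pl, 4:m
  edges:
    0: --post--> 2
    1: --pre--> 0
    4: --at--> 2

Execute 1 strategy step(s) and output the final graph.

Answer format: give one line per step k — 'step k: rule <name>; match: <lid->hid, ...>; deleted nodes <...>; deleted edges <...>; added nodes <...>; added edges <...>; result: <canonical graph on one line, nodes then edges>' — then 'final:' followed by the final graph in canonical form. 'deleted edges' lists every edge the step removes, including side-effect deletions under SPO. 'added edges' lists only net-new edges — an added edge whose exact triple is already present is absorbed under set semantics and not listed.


step 1: rule r1; match: 0->7, 1->0, 2->1, 3->4, 4->10; deleted nodes 10; deleted edges (10,0,at); added nodes 15, 16; added edges (15,1,at); (16,4,at); result: nodes: 0:pl, 1:pl, 4:pl, 7:x1, 8:x2, 9:x3, 12:m, 13:m, 14:m, 15:m, 16:m edges: (0,7,pre); (0,8,pre); (1,8,pre); (4,9,pre); (7,1,post); (7,4,post); (9,0,post); (12,4,at); (13,4,at); (14,0,at); (15,1,at); (16,4,at)
final:
nodes: 0:pl, 1:pl, 4:pl, 7:x1, 8:x2, 9:x3, 12:m, 13:m, 14:m, 15:m, 16:m
edges: (0,7,pre); (0,8,pre); (1,8,pre); (4,9,pre); (7,1,post); (7,4,post); (9,0,post); (12,4,at); (13,4,at); (14,0,at); (15,1,at); (16,4,at)


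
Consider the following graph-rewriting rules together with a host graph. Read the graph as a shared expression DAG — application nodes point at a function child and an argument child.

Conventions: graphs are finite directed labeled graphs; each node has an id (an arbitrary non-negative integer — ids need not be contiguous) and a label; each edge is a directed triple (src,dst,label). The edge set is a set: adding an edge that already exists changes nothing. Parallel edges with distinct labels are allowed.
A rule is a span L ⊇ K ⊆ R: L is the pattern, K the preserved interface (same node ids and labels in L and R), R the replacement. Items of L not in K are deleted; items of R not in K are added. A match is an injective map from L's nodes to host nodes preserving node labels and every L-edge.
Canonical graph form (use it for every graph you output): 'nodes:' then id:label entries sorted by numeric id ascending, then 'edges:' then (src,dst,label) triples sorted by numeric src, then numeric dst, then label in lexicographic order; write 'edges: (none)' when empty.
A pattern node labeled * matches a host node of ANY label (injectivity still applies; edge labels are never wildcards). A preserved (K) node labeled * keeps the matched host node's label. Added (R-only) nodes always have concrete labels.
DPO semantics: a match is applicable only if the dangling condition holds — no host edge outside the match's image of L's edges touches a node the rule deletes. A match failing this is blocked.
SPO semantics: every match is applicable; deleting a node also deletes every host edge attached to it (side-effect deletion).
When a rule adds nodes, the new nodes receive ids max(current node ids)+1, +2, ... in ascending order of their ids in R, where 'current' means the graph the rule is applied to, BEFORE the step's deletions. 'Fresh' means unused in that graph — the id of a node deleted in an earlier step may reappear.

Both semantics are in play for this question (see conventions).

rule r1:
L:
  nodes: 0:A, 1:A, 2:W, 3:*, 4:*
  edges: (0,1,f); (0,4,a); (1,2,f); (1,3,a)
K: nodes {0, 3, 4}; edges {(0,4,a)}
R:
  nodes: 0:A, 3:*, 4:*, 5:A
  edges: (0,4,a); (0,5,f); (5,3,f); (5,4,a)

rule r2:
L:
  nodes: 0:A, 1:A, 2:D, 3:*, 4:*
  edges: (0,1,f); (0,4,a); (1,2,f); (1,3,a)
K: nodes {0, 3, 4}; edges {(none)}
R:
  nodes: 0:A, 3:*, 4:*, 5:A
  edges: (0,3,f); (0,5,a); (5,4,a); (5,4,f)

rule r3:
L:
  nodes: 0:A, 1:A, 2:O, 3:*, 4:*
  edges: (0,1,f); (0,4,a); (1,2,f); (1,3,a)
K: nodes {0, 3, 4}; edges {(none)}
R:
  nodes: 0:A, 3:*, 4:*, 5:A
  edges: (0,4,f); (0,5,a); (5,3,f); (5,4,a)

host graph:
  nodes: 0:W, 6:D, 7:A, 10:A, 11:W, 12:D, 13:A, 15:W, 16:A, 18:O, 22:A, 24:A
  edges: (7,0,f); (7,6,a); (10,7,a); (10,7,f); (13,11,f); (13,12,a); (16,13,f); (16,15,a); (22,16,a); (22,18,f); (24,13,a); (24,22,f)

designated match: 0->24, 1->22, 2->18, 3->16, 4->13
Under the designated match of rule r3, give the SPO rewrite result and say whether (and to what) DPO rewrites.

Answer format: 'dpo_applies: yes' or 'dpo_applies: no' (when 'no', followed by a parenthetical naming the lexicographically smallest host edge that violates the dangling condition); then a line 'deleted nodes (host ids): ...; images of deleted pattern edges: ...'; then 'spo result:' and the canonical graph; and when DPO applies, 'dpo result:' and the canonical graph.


dpo_applies: yes
deleted nodes (host ids): 18, 22; images of deleted pattern edges: (22,16,a); (22,18,f); (24,13,a); (24,22,f)
spo result:
nodes: 0:W, 6:D, 7:A, 10:A, 11:W, 12:D, 13:A, 15:W, 16:A, 24:A, 25:A
edges: (7,0,f); (7,6,a); (10,7,a); (10,7,f); (13,11,f); (13,12,a); (16,13,f); (16,15,a); (24,13,f); (24,25,a); (25,13,a); (25,16,f)
dpo result:
nodes: 0:W, 6:D, 7:A, 10:A, 11:W, 12:D, 13:A, 15:W, 16:A, 24:A, 25:A
edges: (7,0,f); (7,6,a); (10,7,a); (10,7,f); (13,11,f); (13,12,a); (16,13,f); (16,15,a); (24,13,f); (24,25,a); (25,13,a); (25,16,f)


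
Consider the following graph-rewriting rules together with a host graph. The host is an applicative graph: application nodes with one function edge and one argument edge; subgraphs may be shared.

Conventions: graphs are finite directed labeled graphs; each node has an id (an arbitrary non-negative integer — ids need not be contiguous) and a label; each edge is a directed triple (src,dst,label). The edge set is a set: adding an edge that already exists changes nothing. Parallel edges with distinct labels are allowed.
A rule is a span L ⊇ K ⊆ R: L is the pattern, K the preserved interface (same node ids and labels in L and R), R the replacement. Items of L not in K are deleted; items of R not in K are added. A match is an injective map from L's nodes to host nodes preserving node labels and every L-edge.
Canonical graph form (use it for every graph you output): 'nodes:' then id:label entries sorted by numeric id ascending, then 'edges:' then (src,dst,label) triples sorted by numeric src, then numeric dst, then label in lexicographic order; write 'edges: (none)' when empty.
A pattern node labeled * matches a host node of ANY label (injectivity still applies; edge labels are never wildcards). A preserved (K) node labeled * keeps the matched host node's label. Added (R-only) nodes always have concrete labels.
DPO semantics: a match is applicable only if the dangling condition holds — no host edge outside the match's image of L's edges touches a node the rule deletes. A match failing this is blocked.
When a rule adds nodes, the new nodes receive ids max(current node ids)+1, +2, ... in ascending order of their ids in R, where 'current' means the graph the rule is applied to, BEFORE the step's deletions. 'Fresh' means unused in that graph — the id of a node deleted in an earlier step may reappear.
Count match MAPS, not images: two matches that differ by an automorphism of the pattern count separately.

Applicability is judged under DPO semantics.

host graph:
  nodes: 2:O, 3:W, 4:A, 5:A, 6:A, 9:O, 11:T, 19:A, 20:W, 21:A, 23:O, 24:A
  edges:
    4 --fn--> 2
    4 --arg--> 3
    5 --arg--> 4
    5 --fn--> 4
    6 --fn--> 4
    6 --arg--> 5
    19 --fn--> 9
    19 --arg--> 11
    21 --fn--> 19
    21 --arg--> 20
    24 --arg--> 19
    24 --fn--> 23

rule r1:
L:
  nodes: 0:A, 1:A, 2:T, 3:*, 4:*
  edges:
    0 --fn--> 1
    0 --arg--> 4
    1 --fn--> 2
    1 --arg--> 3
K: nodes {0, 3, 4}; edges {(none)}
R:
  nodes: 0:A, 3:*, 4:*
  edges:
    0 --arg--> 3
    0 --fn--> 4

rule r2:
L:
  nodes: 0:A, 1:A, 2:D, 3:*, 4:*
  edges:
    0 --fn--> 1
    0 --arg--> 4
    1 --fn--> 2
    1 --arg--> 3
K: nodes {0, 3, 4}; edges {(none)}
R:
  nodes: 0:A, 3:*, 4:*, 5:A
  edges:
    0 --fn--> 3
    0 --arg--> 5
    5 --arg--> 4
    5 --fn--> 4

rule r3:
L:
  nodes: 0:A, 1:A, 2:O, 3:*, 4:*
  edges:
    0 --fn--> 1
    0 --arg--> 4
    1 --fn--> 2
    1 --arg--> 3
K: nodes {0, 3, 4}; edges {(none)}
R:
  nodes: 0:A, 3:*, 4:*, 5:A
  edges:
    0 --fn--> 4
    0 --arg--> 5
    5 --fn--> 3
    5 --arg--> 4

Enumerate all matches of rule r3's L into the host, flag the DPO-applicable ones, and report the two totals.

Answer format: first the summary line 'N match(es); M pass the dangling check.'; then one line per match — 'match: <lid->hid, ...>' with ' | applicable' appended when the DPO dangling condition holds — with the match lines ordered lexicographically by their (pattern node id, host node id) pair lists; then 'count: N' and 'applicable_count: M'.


2 match(es); 0 pass the dangling check.
match: 0->6, 1->4, 2->2, 3->3, 4->5
match: 0->21, 1->19, 2->9, 3->11, 4->20
count: 2
applicable_count: 0


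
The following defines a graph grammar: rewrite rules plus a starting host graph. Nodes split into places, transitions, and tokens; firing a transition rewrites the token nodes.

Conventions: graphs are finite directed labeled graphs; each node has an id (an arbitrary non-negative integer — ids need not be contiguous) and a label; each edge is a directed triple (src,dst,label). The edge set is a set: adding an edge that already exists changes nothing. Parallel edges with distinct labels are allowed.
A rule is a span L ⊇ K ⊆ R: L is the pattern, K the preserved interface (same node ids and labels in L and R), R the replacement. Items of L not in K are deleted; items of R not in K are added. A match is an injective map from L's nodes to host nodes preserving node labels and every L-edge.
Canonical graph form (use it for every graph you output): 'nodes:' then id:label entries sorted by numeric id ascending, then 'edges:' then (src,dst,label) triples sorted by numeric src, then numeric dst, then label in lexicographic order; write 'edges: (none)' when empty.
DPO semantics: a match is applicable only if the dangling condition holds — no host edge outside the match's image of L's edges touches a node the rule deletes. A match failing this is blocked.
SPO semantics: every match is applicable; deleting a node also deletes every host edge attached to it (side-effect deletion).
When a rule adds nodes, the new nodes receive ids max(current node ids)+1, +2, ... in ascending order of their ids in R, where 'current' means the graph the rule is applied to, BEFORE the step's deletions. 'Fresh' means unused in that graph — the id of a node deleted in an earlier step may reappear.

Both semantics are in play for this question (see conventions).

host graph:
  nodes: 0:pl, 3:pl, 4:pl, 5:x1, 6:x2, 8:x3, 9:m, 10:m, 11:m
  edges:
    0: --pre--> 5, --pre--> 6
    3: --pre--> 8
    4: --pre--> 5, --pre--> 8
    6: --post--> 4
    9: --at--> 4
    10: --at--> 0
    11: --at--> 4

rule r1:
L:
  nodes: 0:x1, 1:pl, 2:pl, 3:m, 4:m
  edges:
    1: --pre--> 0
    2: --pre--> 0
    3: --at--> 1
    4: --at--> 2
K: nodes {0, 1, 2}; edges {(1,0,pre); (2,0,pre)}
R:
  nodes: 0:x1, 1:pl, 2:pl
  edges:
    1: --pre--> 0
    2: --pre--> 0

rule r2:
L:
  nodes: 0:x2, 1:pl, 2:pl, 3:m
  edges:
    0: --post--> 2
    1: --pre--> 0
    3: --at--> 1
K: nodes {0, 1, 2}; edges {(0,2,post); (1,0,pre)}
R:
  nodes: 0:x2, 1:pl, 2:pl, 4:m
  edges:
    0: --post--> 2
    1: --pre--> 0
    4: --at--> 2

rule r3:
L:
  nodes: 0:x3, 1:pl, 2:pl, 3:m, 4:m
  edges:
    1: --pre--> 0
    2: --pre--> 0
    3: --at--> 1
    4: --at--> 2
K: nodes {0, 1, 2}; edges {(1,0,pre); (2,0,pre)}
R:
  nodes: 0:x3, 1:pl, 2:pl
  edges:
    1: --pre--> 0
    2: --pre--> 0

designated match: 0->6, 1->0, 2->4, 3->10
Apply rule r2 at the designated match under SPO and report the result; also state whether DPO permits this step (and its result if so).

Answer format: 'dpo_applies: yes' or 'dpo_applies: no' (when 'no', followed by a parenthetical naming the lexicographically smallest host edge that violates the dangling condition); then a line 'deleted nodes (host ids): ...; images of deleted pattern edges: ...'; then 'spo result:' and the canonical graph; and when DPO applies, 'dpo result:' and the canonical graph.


dpo_applies: yes
deleted nodes (host ids): 10; images of deleted pattern edges: (10,0,at)
spo result:
nodes: 0:pl, 3:pl, 4:pl, 5:x1, 6:x2, 8:x3, 9:m, 11:m, 12:m
edges: (0,5,pre); (0,6,pre); (3,8,pre); (4,5,pre); (4,8,pre); (6,4,post); (9,4,at); (11,4,at); (12,4,at)
dpo result:
nodes: 0:pl, 3:pl, 4:pl, 5:x1, 6:x2, 8:x3, 9:m, 11:m, 12:m
edges: (0,5,pre); (0,6,pre); (3,8,pre); (4,5,pre); (4,8,pre); (6,4,post); (9,4,at); (11,4,at); (12,4,at)


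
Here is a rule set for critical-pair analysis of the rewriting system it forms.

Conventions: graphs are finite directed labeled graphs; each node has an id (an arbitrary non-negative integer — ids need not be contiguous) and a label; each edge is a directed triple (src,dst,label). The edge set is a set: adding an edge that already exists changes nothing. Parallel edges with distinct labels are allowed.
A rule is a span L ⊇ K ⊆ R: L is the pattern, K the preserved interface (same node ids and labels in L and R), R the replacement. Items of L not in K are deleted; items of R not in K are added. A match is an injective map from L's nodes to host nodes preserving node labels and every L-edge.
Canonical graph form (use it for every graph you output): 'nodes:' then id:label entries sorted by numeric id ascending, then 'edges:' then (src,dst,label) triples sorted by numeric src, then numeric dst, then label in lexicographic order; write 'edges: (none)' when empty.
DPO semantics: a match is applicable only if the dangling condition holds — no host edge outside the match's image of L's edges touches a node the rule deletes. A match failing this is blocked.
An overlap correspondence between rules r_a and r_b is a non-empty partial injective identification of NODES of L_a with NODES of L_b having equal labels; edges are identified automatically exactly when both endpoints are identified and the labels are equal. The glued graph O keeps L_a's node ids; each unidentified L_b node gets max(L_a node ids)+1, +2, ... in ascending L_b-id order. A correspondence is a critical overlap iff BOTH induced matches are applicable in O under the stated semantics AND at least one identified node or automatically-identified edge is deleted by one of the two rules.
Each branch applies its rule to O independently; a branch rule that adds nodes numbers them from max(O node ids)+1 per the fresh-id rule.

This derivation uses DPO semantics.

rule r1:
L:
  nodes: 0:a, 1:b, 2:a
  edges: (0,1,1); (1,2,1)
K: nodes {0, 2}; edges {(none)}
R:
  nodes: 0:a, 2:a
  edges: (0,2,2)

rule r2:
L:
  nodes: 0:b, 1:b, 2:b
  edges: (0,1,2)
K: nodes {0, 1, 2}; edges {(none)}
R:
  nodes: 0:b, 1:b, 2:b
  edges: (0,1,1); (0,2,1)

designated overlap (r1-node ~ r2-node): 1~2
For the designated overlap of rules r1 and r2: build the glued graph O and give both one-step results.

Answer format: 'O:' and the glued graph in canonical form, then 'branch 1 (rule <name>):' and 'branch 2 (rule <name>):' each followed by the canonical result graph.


O:
nodes: 0:a, 1:b, 2:a, 3:b, 4:b
edges: (0,1,1); (1,2,1); (3,4,2)
branch 1 (rule r1):
nodes: 0:a, 2:a, 3:b, 4:b
edges: (0,2,2); (3,4,2)
branch 2 (rule r2):
nodes: 0:a, 1:b, 2:a, 3:b, 4:b
edges: (0,1,1); (1,2,1); (3,1,1); (3,4,1)


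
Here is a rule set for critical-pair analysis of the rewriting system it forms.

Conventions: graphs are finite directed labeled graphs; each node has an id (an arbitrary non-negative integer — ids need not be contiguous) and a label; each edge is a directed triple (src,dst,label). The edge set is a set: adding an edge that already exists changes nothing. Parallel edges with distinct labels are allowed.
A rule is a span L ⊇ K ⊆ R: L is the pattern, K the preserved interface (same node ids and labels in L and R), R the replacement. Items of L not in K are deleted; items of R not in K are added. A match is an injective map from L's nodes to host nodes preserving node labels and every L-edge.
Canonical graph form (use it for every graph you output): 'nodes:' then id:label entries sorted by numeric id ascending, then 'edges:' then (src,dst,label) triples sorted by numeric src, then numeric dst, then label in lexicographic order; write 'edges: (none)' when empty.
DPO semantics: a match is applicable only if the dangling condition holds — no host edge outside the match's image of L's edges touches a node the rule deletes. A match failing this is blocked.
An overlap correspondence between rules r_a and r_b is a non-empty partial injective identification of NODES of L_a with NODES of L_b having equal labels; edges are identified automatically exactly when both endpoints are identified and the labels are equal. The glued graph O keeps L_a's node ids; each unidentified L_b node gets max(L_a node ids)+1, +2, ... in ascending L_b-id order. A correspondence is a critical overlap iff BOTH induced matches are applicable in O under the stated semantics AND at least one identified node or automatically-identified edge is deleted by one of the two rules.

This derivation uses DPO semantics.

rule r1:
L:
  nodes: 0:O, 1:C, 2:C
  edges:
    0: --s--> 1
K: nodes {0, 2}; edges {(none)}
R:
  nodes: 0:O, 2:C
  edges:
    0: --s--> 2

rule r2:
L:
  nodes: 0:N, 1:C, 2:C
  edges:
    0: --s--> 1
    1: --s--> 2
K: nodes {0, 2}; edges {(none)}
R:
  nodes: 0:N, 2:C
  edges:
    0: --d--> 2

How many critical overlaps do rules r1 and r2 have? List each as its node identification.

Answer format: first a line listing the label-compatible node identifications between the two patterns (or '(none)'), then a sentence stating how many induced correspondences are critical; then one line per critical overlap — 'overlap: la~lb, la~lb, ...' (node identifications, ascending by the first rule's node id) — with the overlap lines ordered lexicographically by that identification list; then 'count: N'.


label-compatible node identifications between L(r1) and L(r2): 1~1, 1~2, 2~1, 2~2
1 of the induced correspondences is a critical overlap of r1 and r2.
overlap: 2~1
count: 1


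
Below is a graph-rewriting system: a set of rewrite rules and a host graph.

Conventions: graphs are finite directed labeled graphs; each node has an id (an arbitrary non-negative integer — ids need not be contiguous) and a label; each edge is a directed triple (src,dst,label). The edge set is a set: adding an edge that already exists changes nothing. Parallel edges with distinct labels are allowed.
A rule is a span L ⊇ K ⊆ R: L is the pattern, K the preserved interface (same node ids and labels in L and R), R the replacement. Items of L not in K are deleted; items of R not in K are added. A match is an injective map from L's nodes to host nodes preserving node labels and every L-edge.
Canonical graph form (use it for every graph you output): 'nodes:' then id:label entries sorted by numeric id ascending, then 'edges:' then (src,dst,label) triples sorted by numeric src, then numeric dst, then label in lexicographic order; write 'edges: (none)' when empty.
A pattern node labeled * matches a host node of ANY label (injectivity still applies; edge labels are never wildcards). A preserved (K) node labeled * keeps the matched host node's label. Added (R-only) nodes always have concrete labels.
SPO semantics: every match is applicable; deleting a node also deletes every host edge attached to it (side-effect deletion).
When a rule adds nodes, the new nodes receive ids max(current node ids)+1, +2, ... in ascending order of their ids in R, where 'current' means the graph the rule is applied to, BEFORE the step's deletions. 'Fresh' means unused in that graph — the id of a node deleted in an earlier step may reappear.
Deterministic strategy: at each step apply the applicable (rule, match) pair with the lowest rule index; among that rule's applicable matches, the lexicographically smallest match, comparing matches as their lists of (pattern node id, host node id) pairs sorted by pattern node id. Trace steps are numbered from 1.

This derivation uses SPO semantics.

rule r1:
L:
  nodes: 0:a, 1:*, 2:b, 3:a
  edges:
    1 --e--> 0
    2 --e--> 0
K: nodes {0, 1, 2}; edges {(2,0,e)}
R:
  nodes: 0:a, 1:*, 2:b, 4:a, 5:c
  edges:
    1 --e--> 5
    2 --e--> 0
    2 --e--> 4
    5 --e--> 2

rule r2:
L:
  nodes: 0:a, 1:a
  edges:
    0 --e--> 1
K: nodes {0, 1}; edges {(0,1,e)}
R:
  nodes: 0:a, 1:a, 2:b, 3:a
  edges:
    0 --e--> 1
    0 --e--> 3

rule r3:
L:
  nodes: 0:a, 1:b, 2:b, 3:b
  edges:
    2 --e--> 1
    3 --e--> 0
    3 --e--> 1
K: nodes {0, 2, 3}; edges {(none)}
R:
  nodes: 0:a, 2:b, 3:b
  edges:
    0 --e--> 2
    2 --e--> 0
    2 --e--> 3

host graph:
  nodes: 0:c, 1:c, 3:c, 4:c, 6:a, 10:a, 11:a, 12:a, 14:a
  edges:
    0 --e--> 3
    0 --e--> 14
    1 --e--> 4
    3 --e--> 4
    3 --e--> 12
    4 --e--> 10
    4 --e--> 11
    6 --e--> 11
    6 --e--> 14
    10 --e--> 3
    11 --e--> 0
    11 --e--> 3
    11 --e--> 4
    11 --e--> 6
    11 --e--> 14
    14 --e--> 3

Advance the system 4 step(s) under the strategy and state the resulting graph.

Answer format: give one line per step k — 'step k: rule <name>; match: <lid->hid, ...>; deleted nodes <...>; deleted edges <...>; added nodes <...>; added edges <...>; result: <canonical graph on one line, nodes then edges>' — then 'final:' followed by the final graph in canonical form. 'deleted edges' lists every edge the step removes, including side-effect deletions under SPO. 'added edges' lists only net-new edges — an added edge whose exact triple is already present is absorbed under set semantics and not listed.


step 1: rule r2; match: 0->6, 1->11; deleted nodes (none); deleted edges (none); added nodes 15, 16; added edges (6,16,e); result: nodes: 0:c, 1:c, 3:c, 4:c, 6:a, 10:a, 11:a, 12:a, 14:a, 15:b, 16:a edges: (0,3,e); (0,14,e); (1,4,e); (3,4,e); (3,12,e); (4,10,e); (4,11,e); (6,11,e); (6,14,e); (6,16,e); (10,3,e); (11,0,e); (11,3,e); (11,4,e); (11,6,e); (11,14,e); (14,3,e)
step 2: rule r2; match: 0->6, 1->11; deleted nodes (none); deleted edges (none); added nodes 17, 18; added edges (6,18,e); result: nodes: 0:c, 1:c, 3:c, 4:c, 6:a, 10:a, 11:a, 12:a, 14:a, 15:b, 16:a, 17:b, 18:a edges: (0,3,e); (0,14,e); (1,4,e); (3,4,e); (3,12,e); (4,10,e); (4,11,e); (6,11,e); (6,14,e); (6,16,e); (6,18,e); (10,3,e); (11,0,e); (11,3,e); (11,4,e); (11,6,e); (11,14,e); (14,3,e)
step 3: rule r2; match: 0->6, 1->11; deleted nodes (none); deleted edges (none); added nodes 19, 20; added edges (6,20,e); result: nodes: 0:c, 1:c, 3:c, 4:c, 6:a, 10:a, 11:a, 12:a, 14:a, 15:b, 16:a, 17:b, 18:a, 19:b, 20:a edges: (0,3,e); (0,14,e); (1,4,e); (3,4,e); (3,12,e); (4,10,e); (4,11,e); (6,11,e); (6,14,e); (6,16,e); (6,18,e); (6,20,e); (10,3,e); (11,0,e); (11,3,e); (11,4,e); (11,6,e); (11,14,e); (14,3,e)
step 4: rule r2; match: 0->6, 1->11; deleted nodes (none); deleted edges (none); added nodes 21, 22; added edges (6,22,e); result: nodes: 0:c, 1:c, 3:c, 4:c, 6:a, 10:a, 11:a, 12:a, 14:a, 15:b, 16:a, 17:b, 18:a, 19:b, 20:a, 21:b, 22:a edges: (0,3,e); (0,14,e); (1,4,e); (3,4,e); (3,12,e); (4,10,e); (4,11,e); (6,11,e); (6,14,e); (6,16,e); (6,18,e); (6,20,e); (6,22,e); (10,3,e); (11,0,e); (11,3,e); (11,4,e); (11,6,e); (11,14,e); (14,3,e)
final:
nodes: 0:c, 1:c, 3:c, 4:c, 6:a, 10:a, 11:a, 12:a, 14:a, 15:b, 16:a, 17:b, 18:a, 19:b, 20:a, 21:b, 22:a
edges: (0,3,e); (0,14,e); (1,4,e); (3,4,e); (3,12,e); (4,10,e); (4,11,e); (6,11,e); (6,14,e); (6,16,e); (6,18,e); (6,20,e); (6,22,e); (10,3,e); (11,0,e); (11,3,e); (11,4,e); (11,6,e); (11,14,e); (14,3,e)


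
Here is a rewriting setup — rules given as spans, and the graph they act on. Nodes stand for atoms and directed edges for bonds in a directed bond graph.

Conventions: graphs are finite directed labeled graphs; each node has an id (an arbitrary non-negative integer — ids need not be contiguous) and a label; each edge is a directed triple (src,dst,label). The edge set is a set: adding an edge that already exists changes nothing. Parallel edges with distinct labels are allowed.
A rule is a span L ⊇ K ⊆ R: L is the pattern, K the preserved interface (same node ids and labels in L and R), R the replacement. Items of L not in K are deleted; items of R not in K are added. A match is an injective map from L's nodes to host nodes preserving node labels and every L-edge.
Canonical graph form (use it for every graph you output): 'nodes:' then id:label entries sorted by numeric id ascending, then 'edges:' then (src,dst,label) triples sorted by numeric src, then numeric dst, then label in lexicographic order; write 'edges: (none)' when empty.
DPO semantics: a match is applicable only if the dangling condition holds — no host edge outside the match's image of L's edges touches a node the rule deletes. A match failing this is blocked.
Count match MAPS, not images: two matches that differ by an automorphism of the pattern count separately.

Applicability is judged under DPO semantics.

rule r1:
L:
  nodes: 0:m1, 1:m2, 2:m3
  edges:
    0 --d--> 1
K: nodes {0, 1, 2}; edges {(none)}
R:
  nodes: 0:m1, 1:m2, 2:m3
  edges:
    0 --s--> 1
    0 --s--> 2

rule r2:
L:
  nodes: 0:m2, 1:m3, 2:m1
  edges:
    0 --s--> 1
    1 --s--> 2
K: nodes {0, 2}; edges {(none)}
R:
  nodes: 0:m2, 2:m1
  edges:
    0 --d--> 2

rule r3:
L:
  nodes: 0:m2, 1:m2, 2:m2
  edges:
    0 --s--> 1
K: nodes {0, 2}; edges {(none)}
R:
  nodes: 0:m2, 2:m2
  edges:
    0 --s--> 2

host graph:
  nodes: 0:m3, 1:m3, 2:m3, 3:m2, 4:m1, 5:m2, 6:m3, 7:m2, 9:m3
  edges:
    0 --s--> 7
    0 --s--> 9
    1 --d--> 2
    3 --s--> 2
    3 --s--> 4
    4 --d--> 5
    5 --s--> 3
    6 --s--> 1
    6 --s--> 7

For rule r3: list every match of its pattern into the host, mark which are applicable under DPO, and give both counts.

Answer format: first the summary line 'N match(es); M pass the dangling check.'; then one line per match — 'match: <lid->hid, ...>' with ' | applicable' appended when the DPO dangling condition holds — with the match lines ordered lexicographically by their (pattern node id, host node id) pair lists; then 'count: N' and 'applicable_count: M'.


1 match(es); 0 pass the dangling check.
match: 0->5, 1->3, 2->7
count: 1
applicable_count: 0


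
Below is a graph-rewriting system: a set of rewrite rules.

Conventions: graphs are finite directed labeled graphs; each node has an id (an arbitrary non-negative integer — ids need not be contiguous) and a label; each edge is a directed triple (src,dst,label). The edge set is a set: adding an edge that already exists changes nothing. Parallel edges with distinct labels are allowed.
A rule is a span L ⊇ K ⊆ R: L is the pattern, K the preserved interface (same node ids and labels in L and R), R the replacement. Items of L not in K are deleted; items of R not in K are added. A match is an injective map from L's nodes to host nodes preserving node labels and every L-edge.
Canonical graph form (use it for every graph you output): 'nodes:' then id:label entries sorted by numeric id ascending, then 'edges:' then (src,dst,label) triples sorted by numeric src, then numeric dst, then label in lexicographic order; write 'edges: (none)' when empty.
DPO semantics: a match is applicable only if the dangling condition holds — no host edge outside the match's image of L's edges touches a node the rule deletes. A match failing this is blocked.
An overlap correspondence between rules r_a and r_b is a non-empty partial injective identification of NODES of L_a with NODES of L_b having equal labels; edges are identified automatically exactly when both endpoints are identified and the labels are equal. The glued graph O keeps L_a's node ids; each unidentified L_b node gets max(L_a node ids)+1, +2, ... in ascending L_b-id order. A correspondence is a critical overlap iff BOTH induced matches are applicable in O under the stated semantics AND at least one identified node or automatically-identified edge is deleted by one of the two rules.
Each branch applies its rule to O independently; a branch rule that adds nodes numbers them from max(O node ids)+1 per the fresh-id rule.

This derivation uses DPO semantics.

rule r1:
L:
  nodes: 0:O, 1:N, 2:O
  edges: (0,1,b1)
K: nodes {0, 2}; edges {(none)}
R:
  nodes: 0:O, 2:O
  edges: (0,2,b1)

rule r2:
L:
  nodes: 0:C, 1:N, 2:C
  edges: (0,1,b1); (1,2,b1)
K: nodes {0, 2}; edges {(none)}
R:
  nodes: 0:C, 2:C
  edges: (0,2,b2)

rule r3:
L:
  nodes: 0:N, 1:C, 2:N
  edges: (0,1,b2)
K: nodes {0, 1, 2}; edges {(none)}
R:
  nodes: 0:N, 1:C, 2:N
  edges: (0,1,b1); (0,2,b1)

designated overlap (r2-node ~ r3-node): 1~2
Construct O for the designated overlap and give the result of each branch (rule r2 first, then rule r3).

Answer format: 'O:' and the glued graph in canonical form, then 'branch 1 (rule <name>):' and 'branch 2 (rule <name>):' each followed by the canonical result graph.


O:
nodes: 0:C, 1:N, 2:C, 3:N, 4:C
edges: (0,1,b1); (1,2,b1); (3,4,b2)
branch 1 (rule r2):
nodes: 0:C, 2:C, 3:N, 4:C
edges: (0,2,b2); (3,4,b2)
branch 2 (rule r3):
nodes: 0:C, 1:N, 2:C, 3:N, 4:C
edges: (0,1,b1); (1,2,b1); (3,1,b1); (3,4,b1)


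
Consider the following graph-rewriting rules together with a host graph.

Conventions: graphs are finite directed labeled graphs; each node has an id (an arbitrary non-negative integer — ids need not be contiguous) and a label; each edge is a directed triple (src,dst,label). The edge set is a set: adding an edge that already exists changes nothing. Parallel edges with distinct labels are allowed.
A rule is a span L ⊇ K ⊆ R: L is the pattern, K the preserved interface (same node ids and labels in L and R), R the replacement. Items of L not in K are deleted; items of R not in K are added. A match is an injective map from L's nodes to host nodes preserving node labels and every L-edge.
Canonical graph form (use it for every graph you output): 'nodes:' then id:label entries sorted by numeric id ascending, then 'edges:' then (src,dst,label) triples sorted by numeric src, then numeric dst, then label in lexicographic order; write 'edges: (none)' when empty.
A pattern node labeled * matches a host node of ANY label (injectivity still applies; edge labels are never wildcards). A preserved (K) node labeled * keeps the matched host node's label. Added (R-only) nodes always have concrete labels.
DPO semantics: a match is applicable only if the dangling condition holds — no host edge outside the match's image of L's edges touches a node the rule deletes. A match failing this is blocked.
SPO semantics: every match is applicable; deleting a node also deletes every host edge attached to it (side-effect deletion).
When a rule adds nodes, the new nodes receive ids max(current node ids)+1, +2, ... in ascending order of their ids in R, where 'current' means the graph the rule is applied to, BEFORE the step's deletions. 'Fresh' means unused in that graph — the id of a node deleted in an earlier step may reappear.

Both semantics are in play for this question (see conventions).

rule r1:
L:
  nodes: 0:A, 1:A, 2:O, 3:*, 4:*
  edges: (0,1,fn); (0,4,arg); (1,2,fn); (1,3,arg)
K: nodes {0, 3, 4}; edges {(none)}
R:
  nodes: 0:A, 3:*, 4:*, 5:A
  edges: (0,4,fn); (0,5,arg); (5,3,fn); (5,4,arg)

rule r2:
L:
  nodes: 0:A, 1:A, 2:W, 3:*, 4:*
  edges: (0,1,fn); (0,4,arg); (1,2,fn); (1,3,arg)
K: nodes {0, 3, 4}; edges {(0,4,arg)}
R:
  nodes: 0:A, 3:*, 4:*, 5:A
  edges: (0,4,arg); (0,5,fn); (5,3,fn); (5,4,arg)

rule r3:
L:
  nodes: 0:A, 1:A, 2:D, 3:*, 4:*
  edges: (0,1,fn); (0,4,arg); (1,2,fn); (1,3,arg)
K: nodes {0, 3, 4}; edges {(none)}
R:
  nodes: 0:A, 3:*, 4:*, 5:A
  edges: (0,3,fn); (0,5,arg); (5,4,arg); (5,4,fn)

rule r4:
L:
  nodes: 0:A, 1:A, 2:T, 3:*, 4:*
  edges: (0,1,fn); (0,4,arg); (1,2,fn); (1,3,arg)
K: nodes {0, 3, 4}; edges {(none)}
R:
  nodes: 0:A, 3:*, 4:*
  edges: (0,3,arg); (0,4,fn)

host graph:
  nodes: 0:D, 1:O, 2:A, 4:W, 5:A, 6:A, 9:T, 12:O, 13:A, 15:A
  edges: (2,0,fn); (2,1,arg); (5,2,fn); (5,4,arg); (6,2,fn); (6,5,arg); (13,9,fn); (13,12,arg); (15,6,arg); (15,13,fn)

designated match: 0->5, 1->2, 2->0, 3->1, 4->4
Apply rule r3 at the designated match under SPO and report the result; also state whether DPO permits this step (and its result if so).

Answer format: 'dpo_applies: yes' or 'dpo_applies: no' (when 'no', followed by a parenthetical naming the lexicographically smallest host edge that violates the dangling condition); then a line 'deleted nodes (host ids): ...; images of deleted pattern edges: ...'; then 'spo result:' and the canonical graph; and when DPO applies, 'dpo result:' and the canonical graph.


dpo_applies: no
(the rule deletes node 2, which keeps host edge (6,2,fn) outside the match image — the dangling condition fails, DPO blocks; SPO proceeds and side-deletes such edges)
deleted nodes (host ids): 0, 2; images of deleted pattern edges: (2,0,fn); (2,1,arg); (5,2,fn); (5,4,arg)
spo result:
nodes: 1:O, 4:W, 5:A, 6:A, 9:T, 12:O, 13:A, 15:A, 16:A
edges: (5,1,fn); (5,16,arg); (6,5,arg); (13,9,fn); (13,12,arg); (15,6,arg); (15,13,fn); (16,4,arg); (16,4,fn)
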